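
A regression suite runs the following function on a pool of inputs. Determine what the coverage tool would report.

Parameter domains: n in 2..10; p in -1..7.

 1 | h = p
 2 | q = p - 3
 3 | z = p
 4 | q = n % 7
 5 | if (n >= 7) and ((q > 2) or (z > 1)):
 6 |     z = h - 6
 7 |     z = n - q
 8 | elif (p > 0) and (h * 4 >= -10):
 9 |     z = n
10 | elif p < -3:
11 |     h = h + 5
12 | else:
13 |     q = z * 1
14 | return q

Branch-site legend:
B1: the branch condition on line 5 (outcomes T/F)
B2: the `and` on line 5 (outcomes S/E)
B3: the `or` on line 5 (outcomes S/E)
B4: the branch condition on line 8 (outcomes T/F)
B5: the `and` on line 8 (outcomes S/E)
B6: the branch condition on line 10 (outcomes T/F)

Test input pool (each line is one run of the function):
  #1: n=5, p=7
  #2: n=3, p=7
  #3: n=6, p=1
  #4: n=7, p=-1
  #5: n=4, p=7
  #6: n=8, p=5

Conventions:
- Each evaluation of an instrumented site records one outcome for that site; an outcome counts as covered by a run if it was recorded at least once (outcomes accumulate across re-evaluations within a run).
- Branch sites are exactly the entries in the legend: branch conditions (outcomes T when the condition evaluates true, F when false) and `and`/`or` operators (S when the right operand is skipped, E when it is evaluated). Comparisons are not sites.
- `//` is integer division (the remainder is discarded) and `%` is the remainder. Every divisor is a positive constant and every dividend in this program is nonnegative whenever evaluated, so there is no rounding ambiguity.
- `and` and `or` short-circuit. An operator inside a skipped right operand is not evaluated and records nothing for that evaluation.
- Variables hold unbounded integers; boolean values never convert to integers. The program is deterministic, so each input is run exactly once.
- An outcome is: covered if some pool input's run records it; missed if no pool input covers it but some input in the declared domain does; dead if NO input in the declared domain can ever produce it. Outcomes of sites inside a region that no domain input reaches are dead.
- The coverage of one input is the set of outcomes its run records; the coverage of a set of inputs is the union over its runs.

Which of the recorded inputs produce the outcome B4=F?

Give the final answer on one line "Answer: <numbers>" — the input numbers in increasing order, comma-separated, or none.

input #1 (n=5, p=7): does not record B4=F
input #2 (n=3, p=7): does not record B4=F
input #3 (n=6, p=1): does not record B4=F
input #4 (n=7, p=-1): records B4=F
input #5 (n=4, p=7): does not record B4=F
input #6 (n=8, p=5): does not record B4=F

Answer: 4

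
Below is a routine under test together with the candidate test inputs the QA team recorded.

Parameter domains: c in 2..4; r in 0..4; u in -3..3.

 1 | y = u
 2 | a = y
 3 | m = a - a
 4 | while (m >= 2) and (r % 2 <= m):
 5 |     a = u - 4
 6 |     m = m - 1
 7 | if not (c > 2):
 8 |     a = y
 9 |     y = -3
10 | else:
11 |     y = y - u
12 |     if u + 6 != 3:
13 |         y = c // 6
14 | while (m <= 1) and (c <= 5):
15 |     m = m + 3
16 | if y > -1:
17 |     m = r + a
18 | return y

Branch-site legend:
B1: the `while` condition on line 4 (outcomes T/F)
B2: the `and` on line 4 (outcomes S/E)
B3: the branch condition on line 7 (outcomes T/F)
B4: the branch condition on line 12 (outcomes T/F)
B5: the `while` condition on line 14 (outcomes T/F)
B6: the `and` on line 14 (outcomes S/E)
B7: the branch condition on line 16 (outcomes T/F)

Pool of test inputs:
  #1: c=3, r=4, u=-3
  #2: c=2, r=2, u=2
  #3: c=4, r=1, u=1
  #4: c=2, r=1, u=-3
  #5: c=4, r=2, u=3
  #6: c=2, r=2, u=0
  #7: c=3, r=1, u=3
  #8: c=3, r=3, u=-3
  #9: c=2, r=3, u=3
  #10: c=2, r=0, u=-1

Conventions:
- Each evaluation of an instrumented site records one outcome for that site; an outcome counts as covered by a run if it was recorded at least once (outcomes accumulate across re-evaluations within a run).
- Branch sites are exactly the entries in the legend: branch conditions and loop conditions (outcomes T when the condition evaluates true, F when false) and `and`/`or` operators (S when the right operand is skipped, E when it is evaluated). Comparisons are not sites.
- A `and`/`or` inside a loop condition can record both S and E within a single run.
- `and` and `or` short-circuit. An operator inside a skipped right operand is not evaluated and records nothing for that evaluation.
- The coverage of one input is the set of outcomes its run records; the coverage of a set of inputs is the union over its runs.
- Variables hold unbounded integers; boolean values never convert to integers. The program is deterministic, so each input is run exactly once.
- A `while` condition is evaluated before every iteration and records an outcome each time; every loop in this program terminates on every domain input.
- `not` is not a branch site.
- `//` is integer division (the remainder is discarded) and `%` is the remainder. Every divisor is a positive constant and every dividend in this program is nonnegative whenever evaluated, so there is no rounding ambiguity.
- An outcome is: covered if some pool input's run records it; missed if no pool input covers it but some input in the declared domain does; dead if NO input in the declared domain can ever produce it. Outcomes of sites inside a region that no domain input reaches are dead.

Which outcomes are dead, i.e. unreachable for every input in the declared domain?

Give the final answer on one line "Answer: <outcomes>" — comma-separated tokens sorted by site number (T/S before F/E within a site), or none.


checking every outcome against all 105 domain inputs:
  B1=T: zero occurrences over every domain input -> dead
  B2=E: zero occurrences over every domain input -> dead
  reachable outcomes have witnesses, e.g. B1=F (e.g. c=2, r=0, u=-3), B2=S (e.g. c=2, r=0, u=-3), B3=T (e.g. c=2, r=0, u=-3), B3=F (e.g. c=3, r=0, u=-3)
Answer: B1=T, B2=E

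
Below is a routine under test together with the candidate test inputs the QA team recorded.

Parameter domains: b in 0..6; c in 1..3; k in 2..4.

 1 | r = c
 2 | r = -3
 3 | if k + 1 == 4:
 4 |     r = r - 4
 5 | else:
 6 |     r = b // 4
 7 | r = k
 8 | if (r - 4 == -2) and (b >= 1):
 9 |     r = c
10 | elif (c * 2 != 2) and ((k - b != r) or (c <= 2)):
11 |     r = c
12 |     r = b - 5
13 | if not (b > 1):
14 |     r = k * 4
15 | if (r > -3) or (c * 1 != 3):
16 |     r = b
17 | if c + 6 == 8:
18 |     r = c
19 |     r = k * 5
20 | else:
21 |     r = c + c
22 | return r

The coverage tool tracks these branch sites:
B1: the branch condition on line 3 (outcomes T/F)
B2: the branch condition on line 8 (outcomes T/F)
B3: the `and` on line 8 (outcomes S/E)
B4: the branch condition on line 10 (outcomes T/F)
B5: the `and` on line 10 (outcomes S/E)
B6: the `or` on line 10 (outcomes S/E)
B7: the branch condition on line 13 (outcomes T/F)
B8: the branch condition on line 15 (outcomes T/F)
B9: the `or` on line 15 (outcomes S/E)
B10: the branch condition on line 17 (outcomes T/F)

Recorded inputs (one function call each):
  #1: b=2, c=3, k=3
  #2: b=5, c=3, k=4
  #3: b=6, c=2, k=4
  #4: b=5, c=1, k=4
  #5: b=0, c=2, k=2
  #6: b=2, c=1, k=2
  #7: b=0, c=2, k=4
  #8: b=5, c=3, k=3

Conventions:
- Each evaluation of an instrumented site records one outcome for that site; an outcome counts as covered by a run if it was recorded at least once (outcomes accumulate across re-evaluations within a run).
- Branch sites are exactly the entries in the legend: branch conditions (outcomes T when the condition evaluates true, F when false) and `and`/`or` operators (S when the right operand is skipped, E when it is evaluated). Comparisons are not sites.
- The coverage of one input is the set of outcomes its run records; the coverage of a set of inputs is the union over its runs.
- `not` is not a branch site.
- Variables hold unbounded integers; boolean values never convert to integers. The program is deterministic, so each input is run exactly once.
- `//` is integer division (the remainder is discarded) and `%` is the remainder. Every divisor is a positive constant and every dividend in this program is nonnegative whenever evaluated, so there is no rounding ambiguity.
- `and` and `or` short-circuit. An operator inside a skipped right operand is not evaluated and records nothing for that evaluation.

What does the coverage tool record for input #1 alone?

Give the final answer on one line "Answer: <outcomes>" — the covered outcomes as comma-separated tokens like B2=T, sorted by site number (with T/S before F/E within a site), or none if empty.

Event log for input #1 (b=2, c=3, k=3):
  B1->T, B3->S, B2->F, B5->E, B6->S, B4->T, B7->F, B9->E, B8->F, B10->F
as a set, this run covers: B1=T, B2=F, B3=S, B4=T, B5=E, B6=S, B7=F, B8=F, B9=E, B10=F

Answer: B1=T, B2=F, B3=S, B4=T, B5=E, B6=S, B7=F, B8=F, B9=E, B10=F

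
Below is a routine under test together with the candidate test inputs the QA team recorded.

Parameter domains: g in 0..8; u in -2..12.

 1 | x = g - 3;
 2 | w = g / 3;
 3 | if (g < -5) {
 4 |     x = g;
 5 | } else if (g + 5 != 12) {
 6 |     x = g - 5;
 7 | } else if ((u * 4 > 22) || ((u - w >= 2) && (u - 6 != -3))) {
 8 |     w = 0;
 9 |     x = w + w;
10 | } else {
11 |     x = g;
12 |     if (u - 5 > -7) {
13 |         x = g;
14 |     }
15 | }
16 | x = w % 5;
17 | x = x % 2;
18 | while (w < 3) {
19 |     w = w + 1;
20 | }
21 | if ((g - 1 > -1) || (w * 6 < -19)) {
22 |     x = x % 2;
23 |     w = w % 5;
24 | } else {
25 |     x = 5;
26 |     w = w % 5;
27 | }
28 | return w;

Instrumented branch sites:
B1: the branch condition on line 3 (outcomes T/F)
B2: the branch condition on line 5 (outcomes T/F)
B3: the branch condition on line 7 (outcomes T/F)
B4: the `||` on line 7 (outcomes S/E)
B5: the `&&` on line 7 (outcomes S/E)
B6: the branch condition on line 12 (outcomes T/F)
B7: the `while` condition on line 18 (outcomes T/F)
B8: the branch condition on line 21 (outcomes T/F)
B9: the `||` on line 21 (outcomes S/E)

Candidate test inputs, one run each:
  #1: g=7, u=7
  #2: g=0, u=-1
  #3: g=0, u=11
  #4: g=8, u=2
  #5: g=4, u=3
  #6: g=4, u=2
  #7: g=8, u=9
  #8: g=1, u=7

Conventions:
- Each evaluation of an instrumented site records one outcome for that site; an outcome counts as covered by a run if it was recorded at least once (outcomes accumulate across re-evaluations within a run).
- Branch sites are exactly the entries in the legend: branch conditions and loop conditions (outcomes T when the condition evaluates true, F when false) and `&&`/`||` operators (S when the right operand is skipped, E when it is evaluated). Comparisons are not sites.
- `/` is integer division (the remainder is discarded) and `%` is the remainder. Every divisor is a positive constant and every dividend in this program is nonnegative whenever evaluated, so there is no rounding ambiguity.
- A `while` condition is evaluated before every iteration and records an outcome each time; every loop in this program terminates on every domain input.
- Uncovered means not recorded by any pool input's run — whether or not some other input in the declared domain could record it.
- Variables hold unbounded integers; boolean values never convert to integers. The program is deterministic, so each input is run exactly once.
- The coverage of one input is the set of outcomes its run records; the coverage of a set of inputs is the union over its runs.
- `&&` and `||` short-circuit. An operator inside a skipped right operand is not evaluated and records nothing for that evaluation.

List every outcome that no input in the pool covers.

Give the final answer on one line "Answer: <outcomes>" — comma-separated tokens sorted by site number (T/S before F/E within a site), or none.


input #1, g=7, u=7: events B1->F, B2->F, B4->S, B3->T, B7->T, B7->T, B7->T, B7->F, B9->S, B8->T; outcomes B1=F, B2=F, B3=T, B4=S, B7=T, B7=F, B8=T, B9=S
input #2, g=0, u=-1: events B1->F, B2->T, B7->T, B7->T, B7->T, B7->F, B9->E, B8->F; outcomes B1=F, B2=T, B7=T, B7=F, B8=F, B9=E
input #3, g=0, u=11: events B1->F, B2->T, B7->T, B7->T, B7->T, B7->F, B9->E, B8->F; outcomes B1=F, B2=T, B7=T, B7=F, B8=F, B9=E
input #4, g=8, u=2: events B1->F, B2->T, B7->T, B7->F, B9->S, B8->T; outcomes B1=F, B2=T, B7=T, B7=F, B8=T, B9=S
input #5, g=4, u=3: events B1->F, B2->T, B7->T, B7->T, B7->F, B9->S, B8->T; outcomes B1=F, B2=T, B7=T, B7=F, B8=T, B9=S
input #6, g=4, u=2: events B1->F, B2->T, B7->T, B7->T, B7->F, B9->S, B8->T; outcomes B1=F, B2=T, B7=T, B7=F, B8=T, B9=S
input #7, g=8, u=9: events B1->F, B2->T, B7->T, B7->F, B9->S, B8->T; outcomes B1=F, B2=T, B7=T, B7=F, B8=T, B9=S
input #8, g=1, u=7: events B1->F, B2->T, B7->T, B7->T, B7->T, B7->F, B9->S, B8->T; outcomes B1=F, B2=T, B7=T, B7=F, B8=T, B9=S
union over the pool: B1=F, B2=T, B2=F, B3=T, B4=S, B7=T, B7=F, B8=T, B8=F, B9=S, B9=E
uncovered (7 of 18): B1=T, B3=F, B4=E, B5=S, B5=E, B6=T, B6=F
Answer: B1=T, B3=F, B4=E, B5=S, B5=E, B6=T, B6=F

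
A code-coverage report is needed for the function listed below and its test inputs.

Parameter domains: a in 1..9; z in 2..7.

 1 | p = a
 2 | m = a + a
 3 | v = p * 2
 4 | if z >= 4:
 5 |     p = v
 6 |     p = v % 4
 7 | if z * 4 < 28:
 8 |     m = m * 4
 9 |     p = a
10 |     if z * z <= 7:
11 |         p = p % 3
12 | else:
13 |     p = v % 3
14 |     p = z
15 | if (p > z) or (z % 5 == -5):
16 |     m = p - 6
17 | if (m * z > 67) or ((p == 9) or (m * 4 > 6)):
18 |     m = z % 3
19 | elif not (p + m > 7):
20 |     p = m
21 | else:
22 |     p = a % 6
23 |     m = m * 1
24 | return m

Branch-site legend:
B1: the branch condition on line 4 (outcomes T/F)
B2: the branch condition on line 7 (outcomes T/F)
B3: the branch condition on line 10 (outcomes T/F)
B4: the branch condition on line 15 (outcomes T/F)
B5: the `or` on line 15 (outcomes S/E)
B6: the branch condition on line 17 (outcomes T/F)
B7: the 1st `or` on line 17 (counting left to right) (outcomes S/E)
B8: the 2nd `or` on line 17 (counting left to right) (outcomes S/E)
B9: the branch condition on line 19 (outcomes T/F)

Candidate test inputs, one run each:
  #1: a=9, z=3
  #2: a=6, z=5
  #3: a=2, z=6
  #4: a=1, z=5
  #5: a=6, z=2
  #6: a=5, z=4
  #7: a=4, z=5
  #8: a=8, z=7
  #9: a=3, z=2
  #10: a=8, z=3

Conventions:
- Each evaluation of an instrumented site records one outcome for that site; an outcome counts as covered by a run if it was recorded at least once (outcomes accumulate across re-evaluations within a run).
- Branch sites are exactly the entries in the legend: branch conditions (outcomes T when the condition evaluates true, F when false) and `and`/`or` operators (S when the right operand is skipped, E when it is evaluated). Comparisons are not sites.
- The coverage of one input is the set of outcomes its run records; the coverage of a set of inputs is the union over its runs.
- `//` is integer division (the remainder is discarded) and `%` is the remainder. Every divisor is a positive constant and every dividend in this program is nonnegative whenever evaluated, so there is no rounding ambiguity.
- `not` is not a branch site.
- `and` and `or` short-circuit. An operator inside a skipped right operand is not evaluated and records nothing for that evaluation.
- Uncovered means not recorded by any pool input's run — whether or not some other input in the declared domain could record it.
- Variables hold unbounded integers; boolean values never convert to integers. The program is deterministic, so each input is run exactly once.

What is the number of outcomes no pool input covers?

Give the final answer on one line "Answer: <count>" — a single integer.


input #1, a=9, z=3: outcomes B1=F, B2=T, B3=F, B4=T, B5=S, B6=T, B7=E, B8=S
input #2, a=6, z=5: outcomes B1=T, B2=T, B3=F, B4=T, B5=S, B6=F, B7=E, B8=E, B9=T
input #3, a=2, z=6: outcomes B1=T, B2=T, B3=F, B4=F, B5=E, B6=T, B7=S
input #4, a=1, z=5: outcomes B1=T, B2=T, B3=F, B4=F, B5=E, B6=T, B7=E, B8=E
input #5, a=6, z=2: outcomes B1=F, B2=T, B3=T, B4=F, B5=E, B6=T, B7=S
input #6, a=5, z=4: outcomes B1=T, B2=T, B3=F, B4=T, B5=S, B6=F, B7=E, B8=E, B9=T
input #7, a=4, z=5: outcomes B1=T, B2=T, B3=F, B4=F, B5=E, B6=T, B7=S
input #8, a=8, z=7: outcomes B1=T, B2=F, B4=F, B5=E, B6=T, B7=S
input #9, a=3, z=2: outcomes B1=F, B2=T, B3=T, B4=F, B5=E, B6=T, B7=E, B8=E
input #10, a=8, z=3: outcomes B1=F, B2=T, B3=F, B4=T, B5=S, B6=T, B7=E, B8=E
union over the pool: B1=T, B1=F, B2=T, B2=F, B3=T, B3=F, B4=T, B4=F, B5=S, B5=E, B6=T, B6=F, B7=S, B7=E, B8=S, B8=E, B9=T
uncovered (1 of 18): B9=F
Answer: 1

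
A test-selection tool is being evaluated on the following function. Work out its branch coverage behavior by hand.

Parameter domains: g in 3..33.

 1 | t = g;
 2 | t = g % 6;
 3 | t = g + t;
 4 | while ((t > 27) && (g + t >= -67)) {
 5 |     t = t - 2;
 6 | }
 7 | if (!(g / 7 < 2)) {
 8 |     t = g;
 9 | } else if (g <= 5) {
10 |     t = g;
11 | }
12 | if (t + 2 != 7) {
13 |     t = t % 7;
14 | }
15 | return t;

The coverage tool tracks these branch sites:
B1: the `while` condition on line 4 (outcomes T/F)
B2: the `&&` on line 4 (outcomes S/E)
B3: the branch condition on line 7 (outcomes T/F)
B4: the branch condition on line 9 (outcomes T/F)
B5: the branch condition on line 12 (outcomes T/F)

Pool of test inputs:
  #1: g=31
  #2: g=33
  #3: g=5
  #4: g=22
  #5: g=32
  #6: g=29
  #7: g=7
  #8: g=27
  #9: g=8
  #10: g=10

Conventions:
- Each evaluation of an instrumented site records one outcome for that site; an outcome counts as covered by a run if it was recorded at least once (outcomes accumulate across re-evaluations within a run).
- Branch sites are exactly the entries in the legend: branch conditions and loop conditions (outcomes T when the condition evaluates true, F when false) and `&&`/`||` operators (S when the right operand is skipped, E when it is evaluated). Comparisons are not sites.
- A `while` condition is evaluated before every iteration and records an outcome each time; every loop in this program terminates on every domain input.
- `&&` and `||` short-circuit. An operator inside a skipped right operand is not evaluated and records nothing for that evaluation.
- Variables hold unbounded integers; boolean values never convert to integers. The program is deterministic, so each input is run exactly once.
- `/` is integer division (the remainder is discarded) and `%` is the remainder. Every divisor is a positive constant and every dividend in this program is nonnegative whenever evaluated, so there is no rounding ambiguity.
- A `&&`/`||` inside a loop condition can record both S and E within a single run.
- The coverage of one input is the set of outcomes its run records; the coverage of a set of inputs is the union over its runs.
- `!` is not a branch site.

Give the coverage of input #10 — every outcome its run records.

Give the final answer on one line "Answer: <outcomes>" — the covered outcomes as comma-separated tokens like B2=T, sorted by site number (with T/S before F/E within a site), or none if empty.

Tracing the run of input #10 (g=10):
  B2->S, B1->F, B3->F, B4->F, B5->T
as a set, this run covers: B1=F, B2=S, B3=F, B4=F, B5=T

Answer: B1=F, B2=S, B3=F, B4=F, B5=T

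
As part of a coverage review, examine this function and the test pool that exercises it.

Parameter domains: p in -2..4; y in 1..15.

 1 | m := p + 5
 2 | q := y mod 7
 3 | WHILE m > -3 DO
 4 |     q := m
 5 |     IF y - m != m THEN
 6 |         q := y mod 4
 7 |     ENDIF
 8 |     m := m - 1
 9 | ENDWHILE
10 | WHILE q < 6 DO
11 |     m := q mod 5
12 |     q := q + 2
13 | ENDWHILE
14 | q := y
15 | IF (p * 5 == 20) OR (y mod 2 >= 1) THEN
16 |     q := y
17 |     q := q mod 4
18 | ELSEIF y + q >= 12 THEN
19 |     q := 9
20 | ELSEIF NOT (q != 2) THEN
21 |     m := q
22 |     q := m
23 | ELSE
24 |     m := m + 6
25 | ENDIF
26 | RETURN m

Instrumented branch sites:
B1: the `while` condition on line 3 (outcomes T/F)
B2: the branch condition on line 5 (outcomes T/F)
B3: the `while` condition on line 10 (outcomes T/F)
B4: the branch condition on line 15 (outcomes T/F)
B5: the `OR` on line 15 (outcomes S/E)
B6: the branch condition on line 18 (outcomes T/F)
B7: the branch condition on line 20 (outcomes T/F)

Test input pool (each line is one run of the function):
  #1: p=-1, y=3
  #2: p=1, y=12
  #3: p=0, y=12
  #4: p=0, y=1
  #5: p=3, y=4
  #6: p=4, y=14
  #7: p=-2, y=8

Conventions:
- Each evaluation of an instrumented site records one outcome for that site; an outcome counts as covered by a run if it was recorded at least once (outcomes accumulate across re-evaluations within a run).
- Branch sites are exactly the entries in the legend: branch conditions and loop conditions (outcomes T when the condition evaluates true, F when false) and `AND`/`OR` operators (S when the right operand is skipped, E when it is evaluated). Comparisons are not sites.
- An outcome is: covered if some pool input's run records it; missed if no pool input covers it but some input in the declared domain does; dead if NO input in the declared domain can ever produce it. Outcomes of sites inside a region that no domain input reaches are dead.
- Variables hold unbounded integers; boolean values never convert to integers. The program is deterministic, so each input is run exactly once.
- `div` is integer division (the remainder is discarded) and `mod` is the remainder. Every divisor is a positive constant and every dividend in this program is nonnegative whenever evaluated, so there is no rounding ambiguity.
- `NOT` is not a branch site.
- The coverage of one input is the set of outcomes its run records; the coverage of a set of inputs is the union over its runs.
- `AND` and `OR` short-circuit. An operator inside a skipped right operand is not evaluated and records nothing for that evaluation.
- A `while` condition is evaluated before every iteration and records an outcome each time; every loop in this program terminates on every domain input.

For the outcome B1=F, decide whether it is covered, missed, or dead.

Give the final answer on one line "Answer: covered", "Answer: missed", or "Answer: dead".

B1=F is recorded by pool input(s) 1, 2, 3, 4, 5, 6, 7 -> covered

Answer: covered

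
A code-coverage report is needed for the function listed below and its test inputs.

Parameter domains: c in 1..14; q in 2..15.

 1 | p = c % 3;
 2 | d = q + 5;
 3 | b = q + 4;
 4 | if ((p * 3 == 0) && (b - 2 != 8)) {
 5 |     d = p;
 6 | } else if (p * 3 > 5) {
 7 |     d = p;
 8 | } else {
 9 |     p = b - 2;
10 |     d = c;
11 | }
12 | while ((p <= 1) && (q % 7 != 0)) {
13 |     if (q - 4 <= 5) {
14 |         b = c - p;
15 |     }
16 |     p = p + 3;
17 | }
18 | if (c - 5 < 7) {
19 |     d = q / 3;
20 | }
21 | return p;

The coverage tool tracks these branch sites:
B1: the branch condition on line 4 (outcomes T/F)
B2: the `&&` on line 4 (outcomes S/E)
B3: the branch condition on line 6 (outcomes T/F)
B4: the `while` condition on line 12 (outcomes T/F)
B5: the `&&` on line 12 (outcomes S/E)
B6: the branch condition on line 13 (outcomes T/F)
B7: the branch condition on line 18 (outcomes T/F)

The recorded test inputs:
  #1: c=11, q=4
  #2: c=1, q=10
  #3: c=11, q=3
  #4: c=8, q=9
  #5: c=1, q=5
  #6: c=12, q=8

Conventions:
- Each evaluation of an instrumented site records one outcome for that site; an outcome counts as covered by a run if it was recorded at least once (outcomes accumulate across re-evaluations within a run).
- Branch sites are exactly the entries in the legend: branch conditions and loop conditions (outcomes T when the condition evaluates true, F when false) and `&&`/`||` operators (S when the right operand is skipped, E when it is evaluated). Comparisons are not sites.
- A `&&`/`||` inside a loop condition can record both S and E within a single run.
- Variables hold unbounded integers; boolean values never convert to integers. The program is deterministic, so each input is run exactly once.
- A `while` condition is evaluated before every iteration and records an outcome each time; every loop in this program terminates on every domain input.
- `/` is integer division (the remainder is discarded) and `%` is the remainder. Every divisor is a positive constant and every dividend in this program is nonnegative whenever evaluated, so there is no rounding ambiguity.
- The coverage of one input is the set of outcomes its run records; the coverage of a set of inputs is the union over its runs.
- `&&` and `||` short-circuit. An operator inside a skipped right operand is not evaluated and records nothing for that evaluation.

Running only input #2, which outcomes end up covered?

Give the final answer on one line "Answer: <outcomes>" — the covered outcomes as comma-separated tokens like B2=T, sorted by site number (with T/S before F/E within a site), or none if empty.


Running input #2 (c=1, q=10), event by event:
  B2->S, B1->F, B3->F, B5->S, B4->F, B7->T
distinct outcomes covered: B1=F, B2=S, B3=F, B4=F, B5=S, B7=T
Answer: B1=F, B2=S, B3=F, B4=F, B5=S, B7=T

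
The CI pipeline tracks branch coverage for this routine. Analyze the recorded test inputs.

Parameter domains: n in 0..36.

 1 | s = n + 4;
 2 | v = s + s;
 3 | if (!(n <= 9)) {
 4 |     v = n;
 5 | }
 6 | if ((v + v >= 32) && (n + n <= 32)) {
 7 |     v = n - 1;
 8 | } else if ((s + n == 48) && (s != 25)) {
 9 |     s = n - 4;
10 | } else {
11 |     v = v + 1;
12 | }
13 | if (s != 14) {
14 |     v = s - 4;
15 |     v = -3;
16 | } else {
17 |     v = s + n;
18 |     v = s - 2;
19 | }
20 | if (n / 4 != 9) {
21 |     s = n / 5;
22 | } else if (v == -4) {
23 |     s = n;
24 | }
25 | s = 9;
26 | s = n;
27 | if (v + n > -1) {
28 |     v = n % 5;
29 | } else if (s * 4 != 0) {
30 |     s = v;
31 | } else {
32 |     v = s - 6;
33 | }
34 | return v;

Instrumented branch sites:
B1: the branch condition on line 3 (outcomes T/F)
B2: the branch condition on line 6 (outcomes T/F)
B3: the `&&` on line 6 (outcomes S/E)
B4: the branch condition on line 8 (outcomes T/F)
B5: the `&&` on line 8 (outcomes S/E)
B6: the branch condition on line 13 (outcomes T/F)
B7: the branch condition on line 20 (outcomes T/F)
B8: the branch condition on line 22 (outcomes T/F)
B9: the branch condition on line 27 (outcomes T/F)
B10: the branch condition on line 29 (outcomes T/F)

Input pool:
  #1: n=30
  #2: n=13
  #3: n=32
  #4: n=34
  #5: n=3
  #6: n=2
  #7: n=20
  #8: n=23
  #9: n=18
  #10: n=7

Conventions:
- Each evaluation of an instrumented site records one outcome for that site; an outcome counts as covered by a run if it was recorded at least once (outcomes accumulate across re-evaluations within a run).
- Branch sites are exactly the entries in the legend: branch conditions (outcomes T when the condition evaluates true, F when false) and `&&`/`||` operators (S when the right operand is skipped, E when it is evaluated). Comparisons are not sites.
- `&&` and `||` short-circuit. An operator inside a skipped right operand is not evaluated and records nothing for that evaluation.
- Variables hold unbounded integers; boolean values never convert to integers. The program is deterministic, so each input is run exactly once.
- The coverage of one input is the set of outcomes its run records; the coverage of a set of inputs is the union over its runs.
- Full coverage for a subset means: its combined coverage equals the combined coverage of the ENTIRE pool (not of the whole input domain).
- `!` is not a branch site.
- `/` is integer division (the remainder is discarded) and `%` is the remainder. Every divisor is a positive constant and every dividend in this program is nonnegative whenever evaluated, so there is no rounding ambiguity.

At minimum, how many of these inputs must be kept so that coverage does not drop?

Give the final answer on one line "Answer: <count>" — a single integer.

#1 (n=30) -> B1->T, B3->E, B2->F, B5->S, B4->F, B6->T, B7->T, B9->T; covered: B1=T, B2=F, B3=E, B4=F, B5=S, B6=T, B7=T, B9=T
#2 (n=13) -> B1->T, B3->S, B2->F, B5->S, B4->F, B6->T, B7->T, B9->T; covered: B1=T, B2=F, B3=S, B4=F, B5=S, B6=T, B7=T, B9=T
#3 (n=32) -> B1->T, B3->E, B2->F, B5->S, B4->F, B6->T, B7->T, B9->T; covered: B1=T, B2=F, B3=E, B4=F, B5=S, B6=T, B7=T, B9=T
#4 (n=34) -> B1->T, B3->E, B2->F, B5->S, B4->F, B6->T, B7->T, B9->T; covered: B1=T, B2=F, B3=E, B4=F, B5=S, B6=T, B7=T, B9=T
#5 (n=3) -> B1->F, B3->S, B2->F, B5->S, B4->F, B6->T, B7->T, B9->T; covered: B1=F, B2=F, B3=S, B4=F, B5=S, B6=T, B7=T, B9=T
#6 (n=2) -> B1->F, B3->S, B2->F, B5->S, B4->F, B6->T, B7->T, B9->F, B10->T; covered: B1=F, B2=F, B3=S, B4=F, B5=S, B6=T, B7=T, B9=F, B10=T
#7 (n=20) -> B1->T, B3->E, B2->F, B5->S, B4->F, B6->T, B7->T, B9->T; covered: B1=T, B2=F, B3=E, B4=F, B5=S, B6=T, B7=T, B9=T
#8 (n=23) -> B1->T, B3->E, B2->F, B5->S, B4->F, B6->T, B7->T, B9->T; covered: B1=T, B2=F, B3=E, B4=F, B5=S, B6=T, B7=T, B9=T
#9 (n=18) -> B1->T, B3->E, B2->F, B5->S, B4->F, B6->T, B7->T, B9->T; covered: B1=T, B2=F, B3=E, B4=F, B5=S, B6=T, B7=T, B9=T
#10 (n=7) -> B1->F, B3->E, B2->T, B6->T, B7->T, B9->T; covered: B1=F, B2=T, B3=E, B6=T, B7=T, B9=T
the full pool covers 13 outcomes: B1=T, B1=F, B2=T, B2=F, B3=S, B3=E, B4=F, B5=S, B6=T, B7=T, B9=T, B9=F, B10=T
no size-1 subset reaches all 13 outcomes (best union: 9/13)
no size-2 subset reaches all 13 outcomes (best union: 12/13)
inputs {1, 6, 10} (size 3) cover everything; no size-3 subset with a lexicographically smaller index list covers all 13

Answer: 3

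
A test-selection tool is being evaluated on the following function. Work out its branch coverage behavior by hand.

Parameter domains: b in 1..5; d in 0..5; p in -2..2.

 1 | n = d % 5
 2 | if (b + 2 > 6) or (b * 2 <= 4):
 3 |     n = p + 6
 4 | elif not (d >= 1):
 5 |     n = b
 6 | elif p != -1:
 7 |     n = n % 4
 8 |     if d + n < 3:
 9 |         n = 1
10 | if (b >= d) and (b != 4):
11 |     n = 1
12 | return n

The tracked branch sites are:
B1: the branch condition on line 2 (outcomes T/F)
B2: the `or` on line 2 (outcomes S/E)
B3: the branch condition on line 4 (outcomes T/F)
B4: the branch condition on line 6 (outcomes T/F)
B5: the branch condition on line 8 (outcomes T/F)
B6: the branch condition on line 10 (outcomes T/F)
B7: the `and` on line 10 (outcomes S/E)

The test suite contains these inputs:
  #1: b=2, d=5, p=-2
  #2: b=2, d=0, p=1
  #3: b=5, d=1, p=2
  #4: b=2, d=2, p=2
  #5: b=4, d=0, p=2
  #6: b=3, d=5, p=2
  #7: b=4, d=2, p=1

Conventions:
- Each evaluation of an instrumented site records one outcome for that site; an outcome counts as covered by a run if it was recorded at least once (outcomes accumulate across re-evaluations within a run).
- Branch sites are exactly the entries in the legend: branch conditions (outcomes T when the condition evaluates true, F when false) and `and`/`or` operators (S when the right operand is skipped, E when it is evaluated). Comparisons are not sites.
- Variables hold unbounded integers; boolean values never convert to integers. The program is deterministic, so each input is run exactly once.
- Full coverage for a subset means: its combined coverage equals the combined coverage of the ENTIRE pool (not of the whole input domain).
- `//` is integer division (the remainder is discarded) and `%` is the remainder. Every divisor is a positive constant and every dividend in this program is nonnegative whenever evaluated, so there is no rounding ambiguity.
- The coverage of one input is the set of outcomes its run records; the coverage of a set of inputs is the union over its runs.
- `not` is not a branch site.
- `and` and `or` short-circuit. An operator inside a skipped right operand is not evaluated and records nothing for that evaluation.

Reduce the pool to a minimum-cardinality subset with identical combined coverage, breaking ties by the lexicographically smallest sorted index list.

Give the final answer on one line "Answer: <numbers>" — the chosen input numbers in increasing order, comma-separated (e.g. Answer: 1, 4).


test 1 (b=2, d=5, p=-2) fires B2->E, B1->T, B7->S, B6->F; hits B1=T, B2=E, B6=F, B7=S
test 2 (b=2, d=0, p=1) fires B2->E, B1->T, B7->E, B6->T; hits B1=T, B2=E, B6=T, B7=E
test 3 (b=5, d=1, p=2) fires B2->S, B1->T, B7->E, B6->T; hits B1=T, B2=S, B6=T, B7=E
test 4 (b=2, d=2, p=2) fires B2->E, B1->T, B7->E, B6->T; hits B1=T, B2=E, B6=T, B7=E
test 5 (b=4, d=0, p=2) fires B2->E, B1->F, B3->T, B7->E, B6->F; hits B1=F, B2=E, B3=T, B6=F, B7=E
test 6 (b=3, d=5, p=2) fires B2->E, B1->F, B3->F, B4->T, B5->F, B7->S, B6->F; hits B1=F, B2=E, B3=F, B4=T, B5=F, B6=F, B7=S
test 7 (b=4, d=2, p=1) fires B2->E, B1->F, B3->F, B4->T, B5->F, B7->E, B6->F; hits B1=F, B2=E, B3=F, B4=T, B5=F, B6=F, B7=E
union over all inputs: B1=T, B1=F, B2=S, B2=E, B3=T, B3=F, B4=T, B5=F, B6=T, B6=F, B7=S, B7=E (12 outcomes)
every size-1 subset falls short of the 12 outcomes (best: 7/12)
every size-2 subset falls short of the 12 outcomes (best: 11/12)
inputs {3, 5, 6} (size 3) cover everything; no size-3 subset with a lexicographically smaller index list covers all 12
Answer: 3, 5, 6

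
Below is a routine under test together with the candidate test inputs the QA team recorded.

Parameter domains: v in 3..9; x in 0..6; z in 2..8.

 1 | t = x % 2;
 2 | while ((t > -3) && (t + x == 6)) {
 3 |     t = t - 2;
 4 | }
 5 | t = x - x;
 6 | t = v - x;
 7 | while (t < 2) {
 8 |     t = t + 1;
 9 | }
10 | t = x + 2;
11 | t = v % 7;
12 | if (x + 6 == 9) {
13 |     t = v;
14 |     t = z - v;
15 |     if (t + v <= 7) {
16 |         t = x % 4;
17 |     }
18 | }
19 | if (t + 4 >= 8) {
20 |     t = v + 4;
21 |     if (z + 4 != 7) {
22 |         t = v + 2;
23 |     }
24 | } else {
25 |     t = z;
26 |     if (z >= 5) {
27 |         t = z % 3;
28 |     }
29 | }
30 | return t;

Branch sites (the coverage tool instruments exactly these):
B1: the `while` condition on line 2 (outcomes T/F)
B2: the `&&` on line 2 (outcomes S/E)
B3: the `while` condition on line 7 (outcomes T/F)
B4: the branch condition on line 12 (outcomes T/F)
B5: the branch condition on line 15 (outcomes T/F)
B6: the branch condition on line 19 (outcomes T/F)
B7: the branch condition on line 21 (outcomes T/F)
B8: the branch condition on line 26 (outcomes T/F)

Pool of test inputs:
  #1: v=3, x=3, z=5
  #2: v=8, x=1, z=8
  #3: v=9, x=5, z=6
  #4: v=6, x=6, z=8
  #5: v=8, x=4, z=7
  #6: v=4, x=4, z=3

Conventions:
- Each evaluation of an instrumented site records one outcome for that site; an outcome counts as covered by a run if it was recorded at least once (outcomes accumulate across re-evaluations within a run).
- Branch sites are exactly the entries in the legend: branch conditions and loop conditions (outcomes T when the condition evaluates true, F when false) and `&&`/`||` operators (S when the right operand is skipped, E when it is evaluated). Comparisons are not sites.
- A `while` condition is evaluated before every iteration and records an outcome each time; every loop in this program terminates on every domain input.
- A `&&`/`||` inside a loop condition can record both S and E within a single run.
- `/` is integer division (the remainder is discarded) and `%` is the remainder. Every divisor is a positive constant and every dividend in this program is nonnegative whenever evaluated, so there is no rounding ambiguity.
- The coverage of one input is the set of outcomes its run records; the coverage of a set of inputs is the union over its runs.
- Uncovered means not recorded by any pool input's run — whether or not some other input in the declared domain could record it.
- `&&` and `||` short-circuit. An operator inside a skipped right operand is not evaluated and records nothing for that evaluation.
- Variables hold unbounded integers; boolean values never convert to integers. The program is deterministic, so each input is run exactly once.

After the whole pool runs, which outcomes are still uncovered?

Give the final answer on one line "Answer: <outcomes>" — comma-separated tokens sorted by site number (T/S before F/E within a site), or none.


input #1, v=3, x=3, z=5: events B2->E, B1->F, B3->T, B3->T, B3->F, B4->T, B5->T, B6->F, B8->T; outcomes B1=F, B2=E, B3=T, B3=F, B4=T, B5=T, B6=F, B8=T
input #2, v=8, x=1, z=8: events B2->E, B1->F, B3->F, B4->F, B6->F, B8->T; outcomes B1=F, B2=E, B3=F, B4=F, B6=F, B8=T
input #3, v=9, x=5, z=6: events B2->E, B1->T, B2->E, B1->F, B3->F, B4->F, B6->F, B8->T; outcomes B1=T, B1=F, B2=E, B3=F, B4=F, B6=F, B8=T
input #4, v=6, x=6, z=8: events B2->E, B1->T, B2->E, B1->F, B3->T, B3->T, B3->F, B4->F, B6->T, B7->T; outcomes B1=T, B1=F, B2=E, B3=T, B3=F, B4=F, B6=T, B7=T
input #5, v=8, x=4, z=7: events B2->E, B1->F, B3->F, B4->F, B6->F, B8->T; outcomes B1=F, B2=E, B3=F, B4=F, B6=F, B8=T
input #6, v=4, x=4, z=3: events B2->E, B1->F, B3->T, B3->T, B3->F, B4->F, B6->T, B7->F; outcomes B1=F, B2=E, B3=T, B3=F, B4=F, B6=T, B7=F
union over the pool: B1=T, B1=F, B2=E, B3=T, B3=F, B4=T, B4=F, B5=T, B6=T, B6=F, B7=T, B7=F, B8=T
uncovered (3 of 16): B2=S, B5=F, B8=F
Answer: B2=S, B5=F, B8=F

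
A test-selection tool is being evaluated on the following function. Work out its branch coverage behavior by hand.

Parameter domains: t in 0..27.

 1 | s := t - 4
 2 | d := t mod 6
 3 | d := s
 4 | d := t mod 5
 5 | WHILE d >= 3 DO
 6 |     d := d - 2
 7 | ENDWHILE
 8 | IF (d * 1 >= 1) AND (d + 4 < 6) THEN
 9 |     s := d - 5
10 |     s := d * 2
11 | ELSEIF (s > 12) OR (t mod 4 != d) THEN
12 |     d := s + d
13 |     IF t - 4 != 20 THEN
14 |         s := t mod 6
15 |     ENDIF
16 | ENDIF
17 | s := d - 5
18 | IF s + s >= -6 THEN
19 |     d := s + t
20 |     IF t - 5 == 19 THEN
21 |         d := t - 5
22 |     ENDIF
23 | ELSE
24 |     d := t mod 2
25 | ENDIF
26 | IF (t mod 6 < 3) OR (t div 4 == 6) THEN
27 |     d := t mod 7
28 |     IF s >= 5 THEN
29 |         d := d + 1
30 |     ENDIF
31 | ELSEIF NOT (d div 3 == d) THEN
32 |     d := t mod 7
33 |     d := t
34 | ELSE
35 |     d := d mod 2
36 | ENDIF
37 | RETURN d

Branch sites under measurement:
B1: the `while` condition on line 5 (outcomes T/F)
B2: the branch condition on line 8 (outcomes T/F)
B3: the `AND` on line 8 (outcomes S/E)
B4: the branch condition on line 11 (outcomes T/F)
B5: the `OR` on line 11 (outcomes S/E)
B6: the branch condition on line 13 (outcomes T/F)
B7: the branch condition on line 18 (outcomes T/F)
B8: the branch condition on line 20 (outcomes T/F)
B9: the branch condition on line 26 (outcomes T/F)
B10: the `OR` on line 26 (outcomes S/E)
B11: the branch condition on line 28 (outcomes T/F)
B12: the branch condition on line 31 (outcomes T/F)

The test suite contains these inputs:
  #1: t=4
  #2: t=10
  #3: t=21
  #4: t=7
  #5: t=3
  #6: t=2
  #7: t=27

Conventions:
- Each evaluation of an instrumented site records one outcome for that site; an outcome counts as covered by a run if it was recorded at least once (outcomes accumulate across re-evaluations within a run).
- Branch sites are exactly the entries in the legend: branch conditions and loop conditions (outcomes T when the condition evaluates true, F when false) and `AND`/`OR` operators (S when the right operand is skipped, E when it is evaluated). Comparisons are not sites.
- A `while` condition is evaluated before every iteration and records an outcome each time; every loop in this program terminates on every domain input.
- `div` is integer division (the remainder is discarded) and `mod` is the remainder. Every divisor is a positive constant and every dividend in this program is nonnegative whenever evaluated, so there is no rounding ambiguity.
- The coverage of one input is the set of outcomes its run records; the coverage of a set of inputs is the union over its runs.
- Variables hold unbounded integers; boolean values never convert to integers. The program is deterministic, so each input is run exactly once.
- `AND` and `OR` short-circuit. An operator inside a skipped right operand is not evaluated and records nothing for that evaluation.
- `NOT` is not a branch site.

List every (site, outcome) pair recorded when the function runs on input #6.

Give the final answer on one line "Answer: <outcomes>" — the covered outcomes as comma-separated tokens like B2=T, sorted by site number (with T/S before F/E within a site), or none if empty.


Event log for input #6 (t=2):
  B1->F, B3->E, B2->F, B5->E, B4->F, B7->T, B8->F, B10->S, B9->T, B11->F
as a set, this run covers: B1=F, B2=F, B3=E, B4=F, B5=E, B7=T, B8=F, B9=T, B10=S, B11=F
Answer: B1=F, B2=F, B3=E, B4=F, B5=E, B7=T, B8=F, B9=T, B10=S, B11=F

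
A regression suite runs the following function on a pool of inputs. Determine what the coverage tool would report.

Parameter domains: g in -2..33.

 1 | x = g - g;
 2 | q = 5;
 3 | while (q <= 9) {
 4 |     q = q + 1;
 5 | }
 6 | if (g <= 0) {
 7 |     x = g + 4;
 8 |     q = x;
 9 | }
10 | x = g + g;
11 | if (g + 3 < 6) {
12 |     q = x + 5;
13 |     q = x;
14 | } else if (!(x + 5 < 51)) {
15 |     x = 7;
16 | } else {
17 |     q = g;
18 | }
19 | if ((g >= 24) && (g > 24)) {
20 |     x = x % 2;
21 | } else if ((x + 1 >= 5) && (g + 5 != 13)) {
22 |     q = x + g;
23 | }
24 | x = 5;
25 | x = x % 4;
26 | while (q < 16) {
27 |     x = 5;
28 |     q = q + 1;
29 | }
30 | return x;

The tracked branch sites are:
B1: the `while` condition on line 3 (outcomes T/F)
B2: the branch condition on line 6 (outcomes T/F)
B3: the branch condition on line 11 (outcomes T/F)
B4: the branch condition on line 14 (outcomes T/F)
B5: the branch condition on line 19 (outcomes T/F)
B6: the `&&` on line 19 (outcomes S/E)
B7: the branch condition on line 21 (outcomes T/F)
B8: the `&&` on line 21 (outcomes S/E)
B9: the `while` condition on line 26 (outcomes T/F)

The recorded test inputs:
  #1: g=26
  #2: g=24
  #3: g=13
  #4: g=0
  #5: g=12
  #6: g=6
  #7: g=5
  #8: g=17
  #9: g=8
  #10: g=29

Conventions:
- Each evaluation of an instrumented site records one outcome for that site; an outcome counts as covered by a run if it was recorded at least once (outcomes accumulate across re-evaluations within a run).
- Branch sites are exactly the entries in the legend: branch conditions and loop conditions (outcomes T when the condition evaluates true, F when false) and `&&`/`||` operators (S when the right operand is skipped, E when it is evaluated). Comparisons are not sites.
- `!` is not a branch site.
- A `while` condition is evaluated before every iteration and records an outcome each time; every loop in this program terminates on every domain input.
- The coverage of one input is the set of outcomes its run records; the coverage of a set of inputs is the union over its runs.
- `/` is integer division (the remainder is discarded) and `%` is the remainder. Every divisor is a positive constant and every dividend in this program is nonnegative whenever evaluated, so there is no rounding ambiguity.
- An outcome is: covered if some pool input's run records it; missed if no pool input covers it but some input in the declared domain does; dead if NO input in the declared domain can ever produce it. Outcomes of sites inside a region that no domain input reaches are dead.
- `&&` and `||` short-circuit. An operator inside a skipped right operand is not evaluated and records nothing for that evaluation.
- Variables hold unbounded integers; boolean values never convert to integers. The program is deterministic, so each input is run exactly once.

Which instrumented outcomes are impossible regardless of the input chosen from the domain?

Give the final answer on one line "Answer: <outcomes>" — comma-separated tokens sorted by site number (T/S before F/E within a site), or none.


checking every outcome against all 36 domain inputs:
  reachable outcomes have witnesses, e.g. B1=T (e.g. g=-2), B1=F (e.g. g=-2), B2=T (e.g. g=-2), B2=F (e.g. g=1)
Answer: none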